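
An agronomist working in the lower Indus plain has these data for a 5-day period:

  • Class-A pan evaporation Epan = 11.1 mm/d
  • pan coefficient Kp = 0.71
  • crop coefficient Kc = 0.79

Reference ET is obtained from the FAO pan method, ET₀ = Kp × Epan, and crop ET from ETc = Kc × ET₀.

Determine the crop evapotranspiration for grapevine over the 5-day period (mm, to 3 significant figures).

ET₀ = 0.71 × 11.1 = 7.8810 mm/d
ETc = Kc × ET₀ = 0.79 × 7.8810 = 6.2260 mm/d
Over 5 days: 6.2260 × 5 = 31.130 mm

31.1 mm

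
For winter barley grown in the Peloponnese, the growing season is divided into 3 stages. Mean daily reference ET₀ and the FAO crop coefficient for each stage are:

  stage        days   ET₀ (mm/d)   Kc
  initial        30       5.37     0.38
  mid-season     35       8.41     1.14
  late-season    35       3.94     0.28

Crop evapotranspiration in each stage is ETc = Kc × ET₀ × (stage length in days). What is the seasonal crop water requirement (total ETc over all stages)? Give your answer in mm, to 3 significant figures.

435 mm

initial: 0.38 × 5.37 × 30 = 61.22 mm
mid-season: 1.14 × 8.41 × 35 = 335.56 mm
late-season: 0.28 × 3.94 × 35 = 38.61 mm
Seasonal total = 435.39 mm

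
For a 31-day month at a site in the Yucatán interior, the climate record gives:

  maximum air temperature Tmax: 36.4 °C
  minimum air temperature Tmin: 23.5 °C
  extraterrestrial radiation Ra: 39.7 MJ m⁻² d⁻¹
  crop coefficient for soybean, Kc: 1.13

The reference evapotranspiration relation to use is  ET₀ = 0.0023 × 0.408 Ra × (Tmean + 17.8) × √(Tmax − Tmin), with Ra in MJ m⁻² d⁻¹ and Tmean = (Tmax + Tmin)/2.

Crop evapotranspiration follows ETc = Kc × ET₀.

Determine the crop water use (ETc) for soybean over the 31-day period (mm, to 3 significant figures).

224 mm

Tmean = (36.4 + 23.5)/2 = 29.95 °C
0.408 Ra = 0.408 × 39.7 = 16.1976 mm/d equivalent
ET₀ = 0.0023 × 16.1976 × (29.95 + 17.8) × √12.9 = 0.0023 × 16.1976 × 47.75 × 3.5917 = 6.3893 mm/d
ETc = Kc × ET₀ = 1.13 × 6.3893 = 7.2199 mm/d
Over 31 days: 7.2199 × 31 = 223.817 mm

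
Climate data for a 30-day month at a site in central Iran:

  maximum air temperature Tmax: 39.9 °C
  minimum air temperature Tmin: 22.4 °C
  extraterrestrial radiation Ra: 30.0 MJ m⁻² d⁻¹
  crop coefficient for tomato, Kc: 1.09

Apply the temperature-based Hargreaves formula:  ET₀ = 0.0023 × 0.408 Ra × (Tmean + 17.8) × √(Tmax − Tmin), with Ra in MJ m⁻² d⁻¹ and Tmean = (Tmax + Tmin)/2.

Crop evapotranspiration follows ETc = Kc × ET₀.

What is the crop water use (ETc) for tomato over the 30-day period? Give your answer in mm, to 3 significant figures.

Tmean = (39.9 + 22.4)/2 = 31.15 °C
0.408 Ra = 0.408 × 30.0 = 12.2400 mm/d equivalent
ET₀ = 0.0023 × 12.2400 × (31.15 + 17.8) × √17.5 = 0.0023 × 12.2400 × 48.95 × 4.1833 = 5.7648 mm/d
ETc = Kc × ET₀ = 1.09 × 5.7648 = 6.2836 mm/d
Over 30 days: 6.2836 × 30 = 188.508 mm

189 mm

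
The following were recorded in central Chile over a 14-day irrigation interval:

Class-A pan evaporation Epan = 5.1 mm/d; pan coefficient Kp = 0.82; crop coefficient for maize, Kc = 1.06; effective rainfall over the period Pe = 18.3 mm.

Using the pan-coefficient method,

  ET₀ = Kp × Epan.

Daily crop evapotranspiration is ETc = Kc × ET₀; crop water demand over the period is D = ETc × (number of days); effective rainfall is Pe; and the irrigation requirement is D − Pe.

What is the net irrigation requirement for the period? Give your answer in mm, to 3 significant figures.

43.8 mm

ET₀ = 0.82 × 5.1 = 4.1820 mm/d
ETc = Kc × ET₀ = 1.06 × 4.1820 = 4.4329 mm/d
Crop demand D = ETc × 14 d = 4.4329 × 14 = 62.061 mm
D − Pe = 62.061 − 18.3 = 43.761 mm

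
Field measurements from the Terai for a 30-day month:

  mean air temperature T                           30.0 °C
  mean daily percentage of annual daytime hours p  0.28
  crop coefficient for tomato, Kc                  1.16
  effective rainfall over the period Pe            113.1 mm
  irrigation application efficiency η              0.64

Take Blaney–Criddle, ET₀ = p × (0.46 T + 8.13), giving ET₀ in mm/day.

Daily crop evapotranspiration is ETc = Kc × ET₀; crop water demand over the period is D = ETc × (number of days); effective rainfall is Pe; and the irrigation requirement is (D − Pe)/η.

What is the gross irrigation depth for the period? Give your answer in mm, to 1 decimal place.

157.2 mm

ET₀ = 0.28 × (0.46 × 30.0 + 8.13) = 0.28 × 21.930 = 6.1404 mm/d
ETc = Kc × ET₀ = 1.16 × 6.1404 = 7.1229 mm/d
Crop demand D = ETc × 30 d = 7.1229 × 30 = 213.687 mm
D − Pe = 213.687 − 113.1 = 100.587 mm
Gross irrigation = 100.587 / 0.64 = 157.167 mm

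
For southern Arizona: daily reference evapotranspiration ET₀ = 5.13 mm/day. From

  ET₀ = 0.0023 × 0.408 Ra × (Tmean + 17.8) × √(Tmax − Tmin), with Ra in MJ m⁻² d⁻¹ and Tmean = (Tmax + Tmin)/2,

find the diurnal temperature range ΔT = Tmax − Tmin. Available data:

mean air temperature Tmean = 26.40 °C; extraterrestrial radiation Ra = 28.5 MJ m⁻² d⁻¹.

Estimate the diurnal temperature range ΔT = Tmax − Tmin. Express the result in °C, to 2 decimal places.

√ΔT = ET₀ / [0.0023 × 0.408 × Ra × (Tmean+17.8)] = 5.13 / (0.0023 × 11.6280 × 44.20) = 4.3397
ΔT = 4.3397² = 18.833 °C

18.83 °C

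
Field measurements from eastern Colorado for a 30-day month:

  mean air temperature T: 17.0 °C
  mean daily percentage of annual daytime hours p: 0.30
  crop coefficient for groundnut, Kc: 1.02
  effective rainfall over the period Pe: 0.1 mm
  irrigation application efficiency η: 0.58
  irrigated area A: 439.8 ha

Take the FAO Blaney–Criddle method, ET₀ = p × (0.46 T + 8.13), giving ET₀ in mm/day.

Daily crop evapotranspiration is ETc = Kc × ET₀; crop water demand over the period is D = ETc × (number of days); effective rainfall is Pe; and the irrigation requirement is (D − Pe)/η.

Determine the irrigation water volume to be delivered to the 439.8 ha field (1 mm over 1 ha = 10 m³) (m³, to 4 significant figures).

1110000 m³

ET₀ = 0.30 × (0.46 × 17.0 + 8.13) = 0.30 × 15.950 = 4.7850 mm/d
ETc = Kc × ET₀ = 1.02 × 4.7850 = 4.8807 mm/d
Crop demand D = ETc × 30 d = 4.8807 × 30 = 146.421 mm
D − Pe = 146.421 − 0.1 = 146.321 mm
Gross irrigation = 146.321 / 0.58 = 252.278 mm
Volume = 252.278 mm × 439.8 ha × 10 = 1109518.6 m³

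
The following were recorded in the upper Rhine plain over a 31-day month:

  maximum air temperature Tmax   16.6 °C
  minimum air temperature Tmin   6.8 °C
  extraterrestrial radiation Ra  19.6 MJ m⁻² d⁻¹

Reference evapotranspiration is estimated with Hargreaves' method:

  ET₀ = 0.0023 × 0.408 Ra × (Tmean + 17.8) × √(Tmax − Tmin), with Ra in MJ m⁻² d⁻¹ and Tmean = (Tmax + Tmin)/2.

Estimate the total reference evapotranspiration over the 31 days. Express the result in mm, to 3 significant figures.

Tmean = (16.6 + 6.8)/2 = 11.70 °C
0.408 Ra = 0.408 × 19.6 = 7.9968 mm/d equivalent
ET₀ = 0.0023 × 7.9968 × (11.70 + 17.8) × √9.8 = 0.0023 × 7.9968 × 29.50 × 3.1305 = 1.6986 mm/d
Over 31 days: 1.6986 × 31 = 52.657 mm

52.7 mm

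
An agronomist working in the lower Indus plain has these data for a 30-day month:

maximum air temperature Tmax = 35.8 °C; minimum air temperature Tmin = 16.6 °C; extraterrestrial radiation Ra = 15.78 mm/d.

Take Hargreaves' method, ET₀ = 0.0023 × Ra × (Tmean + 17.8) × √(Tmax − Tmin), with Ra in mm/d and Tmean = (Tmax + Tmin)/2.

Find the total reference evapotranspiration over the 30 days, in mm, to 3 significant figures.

Tmean = (35.8 + 16.6)/2 = 26.20 °C
ET₀ = 0.0023 × 15.78 × (26.20 + 17.8) × √19.2 = 0.0023 × 15.78 × 44.00 × 4.3818 = 6.9975 mm/d
Over 30 days: 6.9975 × 30 = 209.925 mm

210 mm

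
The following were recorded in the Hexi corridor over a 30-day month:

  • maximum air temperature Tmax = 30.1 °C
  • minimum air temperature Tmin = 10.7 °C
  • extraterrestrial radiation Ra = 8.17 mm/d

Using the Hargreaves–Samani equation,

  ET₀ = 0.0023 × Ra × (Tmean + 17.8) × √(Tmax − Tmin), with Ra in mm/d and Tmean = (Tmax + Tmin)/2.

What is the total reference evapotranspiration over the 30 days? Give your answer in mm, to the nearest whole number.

Tmean = (30.1 + 10.7)/2 = 20.40 °C
ET₀ = 0.0023 × 8.17 × (20.40 + 17.8) × √19.4 = 0.0023 × 8.17 × 38.20 × 4.4045 = 3.1616 mm/d
Over 30 days: 3.1616 × 30 = 94.848 mm

95 mm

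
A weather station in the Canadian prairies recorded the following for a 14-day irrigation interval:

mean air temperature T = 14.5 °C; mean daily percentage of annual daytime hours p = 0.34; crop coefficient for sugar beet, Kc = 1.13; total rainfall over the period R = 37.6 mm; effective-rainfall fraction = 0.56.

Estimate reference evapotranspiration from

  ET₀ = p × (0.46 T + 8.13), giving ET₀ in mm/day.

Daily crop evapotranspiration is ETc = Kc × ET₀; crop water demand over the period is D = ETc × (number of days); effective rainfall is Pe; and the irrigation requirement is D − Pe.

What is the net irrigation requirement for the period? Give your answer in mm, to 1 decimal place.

58.6 mm

ET₀ = 0.34 × (0.46 × 14.5 + 8.13) = 0.34 × 14.800 = 5.0320 mm/d
ETc = Kc × ET₀ = 1.13 × 5.0320 = 5.6862 mm/d
Crop demand D = ETc × 14 d = 5.6862 × 14 = 79.607 mm
Pe = 0.56 × 37.6 = 21.056 mm
D − Pe = 79.607 − 21.056 = 58.551 mm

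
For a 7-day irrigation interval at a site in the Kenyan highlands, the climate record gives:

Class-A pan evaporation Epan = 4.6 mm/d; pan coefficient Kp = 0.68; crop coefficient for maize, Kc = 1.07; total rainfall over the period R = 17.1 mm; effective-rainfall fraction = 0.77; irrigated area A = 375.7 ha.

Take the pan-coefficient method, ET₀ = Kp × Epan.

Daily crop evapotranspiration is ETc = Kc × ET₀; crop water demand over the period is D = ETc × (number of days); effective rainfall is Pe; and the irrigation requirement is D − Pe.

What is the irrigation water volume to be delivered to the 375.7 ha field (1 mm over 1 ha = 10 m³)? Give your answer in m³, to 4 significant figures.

ET₀ = 0.68 × 4.6 = 3.1280 mm/d
ETc = Kc × ET₀ = 1.07 × 3.1280 = 3.3470 mm/d
Crop demand D = ETc × 7 d = 3.3470 × 7 = 23.429 mm
Pe = 0.77 × 17.1 = 13.167 mm
D − Pe = 23.429 − 13.167 = 10.262 mm
Volume = 10.262 mm × 375.7 ha × 10 = 38554.3 m³

38550 m³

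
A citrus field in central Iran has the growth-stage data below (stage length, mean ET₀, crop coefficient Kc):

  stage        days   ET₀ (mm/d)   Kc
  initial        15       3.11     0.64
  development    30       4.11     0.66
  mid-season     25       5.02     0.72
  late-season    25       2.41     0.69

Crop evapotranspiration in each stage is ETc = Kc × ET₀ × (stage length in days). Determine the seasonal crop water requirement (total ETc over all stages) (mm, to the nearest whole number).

initial: 0.64 × 3.11 × 15 = 29.86 mm
development: 0.66 × 4.11 × 30 = 81.38 mm
mid-season: 0.72 × 5.02 × 25 = 90.36 mm
late-season: 0.69 × 2.41 × 25 = 41.57 mm
Seasonal total = 243.17 mm

243 mm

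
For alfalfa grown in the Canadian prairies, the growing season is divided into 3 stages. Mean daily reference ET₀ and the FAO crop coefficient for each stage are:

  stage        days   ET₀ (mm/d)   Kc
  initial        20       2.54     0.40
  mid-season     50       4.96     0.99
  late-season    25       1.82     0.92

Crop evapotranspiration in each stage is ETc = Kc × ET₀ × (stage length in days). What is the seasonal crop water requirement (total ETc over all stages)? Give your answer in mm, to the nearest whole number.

initial: 0.40 × 2.54 × 20 = 20.32 mm
mid-season: 0.99 × 4.96 × 50 = 245.52 mm
late-season: 0.92 × 1.82 × 25 = 41.86 mm
Seasonal total = 307.70 mm

308 mm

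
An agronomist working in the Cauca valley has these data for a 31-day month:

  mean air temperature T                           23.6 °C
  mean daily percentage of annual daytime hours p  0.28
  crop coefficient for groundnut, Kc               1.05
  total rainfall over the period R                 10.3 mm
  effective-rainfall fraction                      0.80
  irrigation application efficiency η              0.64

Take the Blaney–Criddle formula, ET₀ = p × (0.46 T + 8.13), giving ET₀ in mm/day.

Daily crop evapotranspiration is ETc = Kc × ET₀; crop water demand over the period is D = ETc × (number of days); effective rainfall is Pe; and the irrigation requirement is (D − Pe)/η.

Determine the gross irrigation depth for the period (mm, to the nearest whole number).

257 mm

ET₀ = 0.28 × (0.46 × 23.6 + 8.13) = 0.28 × 18.986 = 5.3161 mm/d
ETc = Kc × ET₀ = 1.05 × 5.3161 = 5.5819 mm/d
Crop demand D = ETc × 31 d = 5.5819 × 31 = 173.039 mm
Pe = 0.80 × 10.3 = 8.240 mm
D − Pe = 173.039 − 8.240 = 164.799 mm
Gross irrigation = 164.799 / 0.64 = 257.498 mm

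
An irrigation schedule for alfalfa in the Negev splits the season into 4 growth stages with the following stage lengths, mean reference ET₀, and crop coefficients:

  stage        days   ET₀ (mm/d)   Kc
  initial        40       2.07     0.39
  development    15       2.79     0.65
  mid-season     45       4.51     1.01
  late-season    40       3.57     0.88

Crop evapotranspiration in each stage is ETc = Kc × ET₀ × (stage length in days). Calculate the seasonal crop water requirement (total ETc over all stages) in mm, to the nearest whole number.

initial: 0.39 × 2.07 × 40 = 32.29 mm
development: 0.65 × 2.79 × 15 = 27.20 mm
mid-season: 1.01 × 4.51 × 45 = 204.98 mm
late-season: 0.88 × 3.57 × 40 = 125.66 mm
Seasonal total = 390.13 mm

390 mm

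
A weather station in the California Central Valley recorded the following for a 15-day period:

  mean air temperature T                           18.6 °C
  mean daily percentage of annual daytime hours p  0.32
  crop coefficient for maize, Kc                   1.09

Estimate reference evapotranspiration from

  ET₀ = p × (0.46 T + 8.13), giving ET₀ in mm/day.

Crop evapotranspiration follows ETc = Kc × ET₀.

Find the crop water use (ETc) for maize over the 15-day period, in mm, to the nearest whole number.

87 mm

ET₀ = 0.32 × (0.46 × 18.6 + 8.13) = 0.32 × 16.686 = 5.3395 mm/d
ETc = Kc × ET₀ = 1.09 × 5.3395 = 5.8201 mm/d
Over 15 days: 5.8201 × 15 = 87.302 mm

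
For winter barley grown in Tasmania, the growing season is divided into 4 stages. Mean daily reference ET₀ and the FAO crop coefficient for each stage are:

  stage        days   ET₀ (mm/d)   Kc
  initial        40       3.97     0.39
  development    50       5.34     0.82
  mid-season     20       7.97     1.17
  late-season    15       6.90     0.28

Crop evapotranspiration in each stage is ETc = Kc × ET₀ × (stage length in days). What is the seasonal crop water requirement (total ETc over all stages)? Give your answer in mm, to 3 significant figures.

496 mm

initial: 0.39 × 3.97 × 40 = 61.93 mm
development: 0.82 × 5.34 × 50 = 218.94 mm
mid-season: 1.17 × 7.97 × 20 = 186.50 mm
late-season: 0.28 × 6.90 × 15 = 28.98 mm
Seasonal total = 496.35 mm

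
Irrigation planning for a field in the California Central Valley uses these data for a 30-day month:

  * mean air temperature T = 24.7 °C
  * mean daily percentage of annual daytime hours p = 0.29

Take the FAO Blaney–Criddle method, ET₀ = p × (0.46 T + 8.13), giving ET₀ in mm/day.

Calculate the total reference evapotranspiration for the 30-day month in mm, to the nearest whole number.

170 mm

ET₀ = 0.29 × (0.46 × 24.7 + 8.13) = 0.29 × 19.492 = 5.6527 mm/d
Monthly total = 5.6527 × 30 = 169.581 mm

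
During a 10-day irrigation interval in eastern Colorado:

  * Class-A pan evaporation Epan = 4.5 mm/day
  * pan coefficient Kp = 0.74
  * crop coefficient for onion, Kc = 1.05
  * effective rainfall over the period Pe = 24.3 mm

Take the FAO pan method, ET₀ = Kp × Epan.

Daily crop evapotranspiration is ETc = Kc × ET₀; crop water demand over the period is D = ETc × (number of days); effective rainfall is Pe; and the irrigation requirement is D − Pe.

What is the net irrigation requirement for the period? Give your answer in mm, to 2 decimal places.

ET₀ = 0.74 × 4.5 = 3.3300 mm/d
ETc = Kc × ET₀ = 1.05 × 3.3300 = 3.4965 mm/d
Crop demand D = ETc × 10 d = 3.4965 × 10 = 34.965 mm
D − Pe = 34.965 − 24.3 = 10.665 mm

10.67 mm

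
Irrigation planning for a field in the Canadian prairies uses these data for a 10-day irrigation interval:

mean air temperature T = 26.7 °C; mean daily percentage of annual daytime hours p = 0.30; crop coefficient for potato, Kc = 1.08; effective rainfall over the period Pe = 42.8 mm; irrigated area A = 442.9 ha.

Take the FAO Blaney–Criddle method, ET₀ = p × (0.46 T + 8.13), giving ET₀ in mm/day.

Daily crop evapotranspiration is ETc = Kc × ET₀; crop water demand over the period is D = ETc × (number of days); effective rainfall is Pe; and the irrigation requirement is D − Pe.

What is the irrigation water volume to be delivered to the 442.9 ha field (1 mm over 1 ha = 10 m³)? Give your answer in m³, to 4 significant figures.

ET₀ = 0.30 × (0.46 × 26.7 + 8.13) = 0.30 × 20.412 = 6.1236 mm/d
ETc = Kc × ET₀ = 1.08 × 6.1236 = 6.6135 mm/d
Crop demand D = ETc × 10 d = 6.6135 × 10 = 66.135 mm
D − Pe = 66.135 − 42.8 = 23.335 mm
Volume = 23.335 mm × 442.9 ha × 10 = 103350.7 m³

103400 m³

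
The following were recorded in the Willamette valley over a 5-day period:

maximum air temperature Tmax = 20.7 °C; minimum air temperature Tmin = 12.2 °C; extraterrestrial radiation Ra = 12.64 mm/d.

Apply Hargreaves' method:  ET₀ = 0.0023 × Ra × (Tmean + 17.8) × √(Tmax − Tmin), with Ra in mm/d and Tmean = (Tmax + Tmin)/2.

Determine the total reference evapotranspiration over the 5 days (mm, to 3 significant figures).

Tmean = (20.7 + 12.2)/2 = 16.45 °C
ET₀ = 0.0023 × 12.64 × (16.45 + 17.8) × √8.5 = 0.0023 × 12.64 × 34.25 × 2.9155 = 2.9030 mm/d
Over 5 days: 2.9030 × 5 = 14.515 mm

14.5 mm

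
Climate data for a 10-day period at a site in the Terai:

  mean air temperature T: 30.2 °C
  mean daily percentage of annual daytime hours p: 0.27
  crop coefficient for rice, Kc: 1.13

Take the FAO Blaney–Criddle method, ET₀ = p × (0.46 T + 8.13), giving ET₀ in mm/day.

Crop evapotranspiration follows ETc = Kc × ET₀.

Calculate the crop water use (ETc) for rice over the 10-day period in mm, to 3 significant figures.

67.2 mm

ET₀ = 0.27 × (0.46 × 30.2 + 8.13) = 0.27 × 22.022 = 5.9459 mm/d
ETc = Kc × ET₀ = 1.13 × 5.9459 = 6.7189 mm/d
Over 10 days: 6.7189 × 10 = 67.189 mm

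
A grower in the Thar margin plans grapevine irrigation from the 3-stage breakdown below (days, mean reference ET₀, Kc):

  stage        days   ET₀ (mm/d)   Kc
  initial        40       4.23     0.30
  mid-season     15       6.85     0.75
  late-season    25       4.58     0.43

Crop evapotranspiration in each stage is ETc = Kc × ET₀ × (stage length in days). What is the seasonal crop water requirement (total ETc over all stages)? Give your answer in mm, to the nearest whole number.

initial: 0.30 × 4.23 × 40 = 50.76 mm
mid-season: 0.75 × 6.85 × 15 = 77.06 mm
late-season: 0.43 × 4.58 × 25 = 49.24 mm
Seasonal total = 177.06 mm

177 mm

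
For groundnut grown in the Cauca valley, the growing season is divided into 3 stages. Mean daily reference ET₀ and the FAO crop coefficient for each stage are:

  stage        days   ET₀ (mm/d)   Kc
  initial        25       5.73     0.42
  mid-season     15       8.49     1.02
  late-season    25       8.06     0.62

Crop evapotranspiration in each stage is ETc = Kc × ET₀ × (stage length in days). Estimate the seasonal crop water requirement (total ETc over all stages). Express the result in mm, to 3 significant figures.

initial: 0.42 × 5.73 × 25 = 60.17 mm
mid-season: 1.02 × 8.49 × 15 = 129.90 mm
late-season: 0.62 × 8.06 × 25 = 124.93 mm
Seasonal total = 315.00 mm

315 mm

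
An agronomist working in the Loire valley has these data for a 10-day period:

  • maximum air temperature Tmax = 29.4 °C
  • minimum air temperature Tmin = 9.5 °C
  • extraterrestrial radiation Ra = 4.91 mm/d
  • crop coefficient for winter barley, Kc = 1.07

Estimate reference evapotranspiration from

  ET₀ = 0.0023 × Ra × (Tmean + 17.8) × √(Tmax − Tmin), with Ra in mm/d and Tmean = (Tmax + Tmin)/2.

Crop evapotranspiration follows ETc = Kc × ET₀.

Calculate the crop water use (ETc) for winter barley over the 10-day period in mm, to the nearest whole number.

Tmean = (29.4 + 9.5)/2 = 19.45 °C
ET₀ = 0.0023 × 4.91 × (19.45 + 17.8) × √19.9 = 0.0023 × 4.91 × 37.25 × 4.4609 = 1.8765 mm/d
ETc = Kc × ET₀ = 1.07 × 1.8765 = 2.0079 mm/d
Over 10 days: 2.0079 × 10 = 20.079 mm

20 mm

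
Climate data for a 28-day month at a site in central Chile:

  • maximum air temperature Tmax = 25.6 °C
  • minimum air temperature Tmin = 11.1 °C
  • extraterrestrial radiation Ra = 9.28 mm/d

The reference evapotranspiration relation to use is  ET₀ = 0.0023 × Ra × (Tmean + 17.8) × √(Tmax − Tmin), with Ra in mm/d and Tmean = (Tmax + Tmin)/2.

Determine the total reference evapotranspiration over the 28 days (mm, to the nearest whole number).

Tmean = (25.6 + 11.1)/2 = 18.35 °C
ET₀ = 0.0023 × 9.28 × (18.35 + 17.8) × √14.5 = 0.0023 × 9.28 × 36.15 × 3.8079 = 2.9381 mm/d
Over 28 days: 2.9381 × 28 = 82.267 mm

82 mm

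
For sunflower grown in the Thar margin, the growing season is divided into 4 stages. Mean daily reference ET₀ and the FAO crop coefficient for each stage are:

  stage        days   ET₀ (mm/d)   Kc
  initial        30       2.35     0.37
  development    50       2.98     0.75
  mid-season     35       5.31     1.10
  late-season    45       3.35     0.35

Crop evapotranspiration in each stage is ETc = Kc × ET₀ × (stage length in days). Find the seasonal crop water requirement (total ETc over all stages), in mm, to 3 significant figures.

395 mm

initial: 0.37 × 2.35 × 30 = 26.09 mm
development: 0.75 × 2.98 × 50 = 111.75 mm
mid-season: 1.10 × 5.31 × 35 = 204.44 mm
late-season: 0.35 × 3.35 × 45 = 52.76 mm
Seasonal total = 395.04 mm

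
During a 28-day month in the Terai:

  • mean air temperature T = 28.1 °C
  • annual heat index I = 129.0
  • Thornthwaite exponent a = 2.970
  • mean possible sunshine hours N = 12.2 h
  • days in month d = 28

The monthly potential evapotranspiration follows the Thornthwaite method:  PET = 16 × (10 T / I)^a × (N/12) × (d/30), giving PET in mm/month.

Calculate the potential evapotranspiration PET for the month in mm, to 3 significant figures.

153 mm

10T/I = 10 × 28.1 / 129.0 = 2.1783
(10T/I)^a = 2.1783^2.970 = 10.0974
Uncorrected PET = 16 × 10.0974 = 161.558 mm
Correction = (N/12)(d/30) = (12.2/12)(28/30) = 0.9489
PET = 161.558 × 0.9489 = 153.302 mm/month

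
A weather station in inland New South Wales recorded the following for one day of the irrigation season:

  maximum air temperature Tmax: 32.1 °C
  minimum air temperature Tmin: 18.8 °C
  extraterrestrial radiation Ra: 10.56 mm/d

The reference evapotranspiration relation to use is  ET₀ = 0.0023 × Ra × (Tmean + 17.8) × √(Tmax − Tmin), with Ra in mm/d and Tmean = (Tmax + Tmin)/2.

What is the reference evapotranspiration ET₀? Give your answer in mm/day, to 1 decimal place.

Tmean = (32.1 + 18.8)/2 = 25.45 °C
ET₀ = 0.0023 × 10.56 × (25.45 + 17.8) × √13.3 = 0.0023 × 10.56 × 43.25 × 3.6469 = 3.8309 mm/d

3.8 mm/day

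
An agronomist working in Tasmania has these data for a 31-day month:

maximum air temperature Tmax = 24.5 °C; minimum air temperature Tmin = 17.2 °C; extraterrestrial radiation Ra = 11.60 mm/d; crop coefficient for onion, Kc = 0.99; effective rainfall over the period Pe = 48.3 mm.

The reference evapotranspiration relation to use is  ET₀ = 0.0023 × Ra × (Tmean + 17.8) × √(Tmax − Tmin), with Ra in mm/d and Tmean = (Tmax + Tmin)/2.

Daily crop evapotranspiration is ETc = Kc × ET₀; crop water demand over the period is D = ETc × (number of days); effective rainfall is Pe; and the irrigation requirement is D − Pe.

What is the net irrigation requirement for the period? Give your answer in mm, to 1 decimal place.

Tmean = (24.5 + 17.2)/2 = 20.85 °C
ET₀ = 0.0023 × 11.60 × (20.85 + 17.8) × √7.3 = 0.0023 × 11.60 × 38.65 × 2.7019 = 2.7862 mm/d
ETc = Kc × ET₀ = 0.99 × 2.7862 = 2.7583 mm/d
Crop demand D = ETc × 31 d = 2.7583 × 31 = 85.507 mm
D − Pe = 85.507 − 48.3 = 37.207 mm

37.2 mm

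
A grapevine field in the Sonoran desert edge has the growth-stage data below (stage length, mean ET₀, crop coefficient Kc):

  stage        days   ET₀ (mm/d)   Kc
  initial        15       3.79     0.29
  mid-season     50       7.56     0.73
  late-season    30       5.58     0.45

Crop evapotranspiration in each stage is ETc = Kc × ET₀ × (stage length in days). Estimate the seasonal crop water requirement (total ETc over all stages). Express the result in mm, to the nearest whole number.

initial: 0.29 × 3.79 × 15 = 16.49 mm
mid-season: 0.73 × 7.56 × 50 = 275.94 mm
late-season: 0.45 × 5.58 × 30 = 75.33 mm
Seasonal total = 367.76 mm

368 mm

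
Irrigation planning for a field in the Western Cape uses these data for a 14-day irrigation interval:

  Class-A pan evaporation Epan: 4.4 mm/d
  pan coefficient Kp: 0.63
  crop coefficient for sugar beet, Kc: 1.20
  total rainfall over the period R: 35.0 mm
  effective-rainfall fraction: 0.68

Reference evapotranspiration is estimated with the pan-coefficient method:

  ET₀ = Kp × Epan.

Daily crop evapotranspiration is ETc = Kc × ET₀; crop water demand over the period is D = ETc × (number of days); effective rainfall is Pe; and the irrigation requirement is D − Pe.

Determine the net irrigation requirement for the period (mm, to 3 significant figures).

22.8 mm

ET₀ = 0.63 × 4.4 = 2.7720 mm/d
ETc = Kc × ET₀ = 1.20 × 2.7720 = 3.3264 mm/d
Crop demand D = ETc × 14 d = 3.3264 × 14 = 46.570 mm
Pe = 0.68 × 35.0 = 23.800 mm
D − Pe = 46.570 − 23.800 = 22.770 mm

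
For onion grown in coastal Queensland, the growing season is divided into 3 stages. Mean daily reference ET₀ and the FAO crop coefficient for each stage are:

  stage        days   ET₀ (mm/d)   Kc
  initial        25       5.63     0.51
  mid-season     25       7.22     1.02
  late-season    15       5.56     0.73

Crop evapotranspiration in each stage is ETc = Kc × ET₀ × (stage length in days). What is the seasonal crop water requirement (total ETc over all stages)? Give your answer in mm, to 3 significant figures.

initial: 0.51 × 5.63 × 25 = 71.78 mm
mid-season: 1.02 × 7.22 × 25 = 184.11 mm
late-season: 0.73 × 5.56 × 15 = 60.88 mm
Seasonal total = 316.77 mm

317 mm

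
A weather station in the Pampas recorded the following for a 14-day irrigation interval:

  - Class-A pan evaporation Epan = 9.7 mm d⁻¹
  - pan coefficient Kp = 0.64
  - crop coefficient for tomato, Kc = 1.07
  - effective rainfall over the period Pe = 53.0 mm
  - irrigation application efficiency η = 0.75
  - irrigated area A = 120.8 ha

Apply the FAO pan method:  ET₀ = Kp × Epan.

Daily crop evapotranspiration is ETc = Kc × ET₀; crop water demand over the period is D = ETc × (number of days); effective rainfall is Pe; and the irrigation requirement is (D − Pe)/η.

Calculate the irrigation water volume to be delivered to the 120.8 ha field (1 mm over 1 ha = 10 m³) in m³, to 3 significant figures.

ET₀ = 0.64 × 9.7 = 6.2080 mm/d
ETc = Kc × ET₀ = 1.07 × 6.2080 = 6.6426 mm/d
Crop demand D = ETc × 14 d = 6.6426 × 14 = 92.996 mm
D − Pe = 92.996 − 53.0 = 39.996 mm
Gross irrigation = 39.996 / 0.75 = 53.328 mm
Volume = 53.328 mm × 120.8 ha × 10 = 64420.2 m³

64400 m³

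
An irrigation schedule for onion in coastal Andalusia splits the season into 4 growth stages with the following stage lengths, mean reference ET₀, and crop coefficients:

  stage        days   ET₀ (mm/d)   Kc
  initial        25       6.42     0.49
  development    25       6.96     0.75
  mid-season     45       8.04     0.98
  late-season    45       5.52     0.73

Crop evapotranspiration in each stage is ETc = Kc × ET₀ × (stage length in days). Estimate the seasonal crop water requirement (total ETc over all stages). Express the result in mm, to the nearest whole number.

initial: 0.49 × 6.42 × 25 = 78.65 mm
development: 0.75 × 6.96 × 25 = 130.50 mm
mid-season: 0.98 × 8.04 × 45 = 354.56 mm
late-season: 0.73 × 5.52 × 45 = 181.33 mm
Seasonal total = 745.04 mm

745 mm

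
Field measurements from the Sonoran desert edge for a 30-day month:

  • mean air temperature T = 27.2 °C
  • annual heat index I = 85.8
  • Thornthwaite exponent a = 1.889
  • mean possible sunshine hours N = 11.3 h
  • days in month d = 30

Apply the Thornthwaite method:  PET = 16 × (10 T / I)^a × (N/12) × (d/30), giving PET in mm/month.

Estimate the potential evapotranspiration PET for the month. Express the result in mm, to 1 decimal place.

10T/I = 10 × 27.2 / 85.8 = 3.1702
(10T/I)^a = 3.1702^1.889 = 8.8420
Uncorrected PET = 16 × 8.8420 = 141.472 mm
Correction = (N/12)(d/30) = (11.3/12)(30/30) = 0.9417
PET = 141.472 × 0.9417 = 133.224 mm/month

133.2 mm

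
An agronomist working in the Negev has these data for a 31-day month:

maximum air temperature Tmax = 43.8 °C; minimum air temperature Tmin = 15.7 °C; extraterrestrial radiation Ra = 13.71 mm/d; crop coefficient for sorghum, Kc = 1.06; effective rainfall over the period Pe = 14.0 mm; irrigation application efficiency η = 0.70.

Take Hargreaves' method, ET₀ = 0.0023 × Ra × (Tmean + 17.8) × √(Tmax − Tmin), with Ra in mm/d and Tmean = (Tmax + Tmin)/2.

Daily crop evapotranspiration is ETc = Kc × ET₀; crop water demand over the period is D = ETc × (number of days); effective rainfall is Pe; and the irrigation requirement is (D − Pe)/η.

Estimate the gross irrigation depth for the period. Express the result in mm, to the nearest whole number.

Tmean = (43.8 + 15.7)/2 = 29.75 °C
ET₀ = 0.0023 × 13.71 × (29.75 + 17.8) × √28.1 = 0.0023 × 13.71 × 47.55 × 5.3009 = 7.9481 mm/d
ETc = Kc × ET₀ = 1.06 × 7.9481 = 8.4250 mm/d
Crop demand D = ETc × 31 d = 8.4250 × 31 = 261.175 mm
D − Pe = 261.175 − 14.0 = 247.175 mm
Gross irrigation = 247.175 / 0.70 = 353.107 mm

353 mm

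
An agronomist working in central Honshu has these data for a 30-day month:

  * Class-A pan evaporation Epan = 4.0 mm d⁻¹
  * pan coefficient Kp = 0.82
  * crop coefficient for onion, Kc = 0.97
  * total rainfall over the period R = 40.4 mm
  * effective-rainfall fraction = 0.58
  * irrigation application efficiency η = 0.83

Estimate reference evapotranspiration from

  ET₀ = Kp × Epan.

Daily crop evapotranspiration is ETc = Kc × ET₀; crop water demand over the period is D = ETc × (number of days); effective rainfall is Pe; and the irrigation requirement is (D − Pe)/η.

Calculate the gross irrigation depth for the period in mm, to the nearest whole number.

ET₀ = 0.82 × 4.0 = 3.2800 mm/d
ETc = Kc × ET₀ = 0.97 × 3.2800 = 3.1816 mm/d
Crop demand D = ETc × 30 d = 3.1816 × 30 = 95.448 mm
Pe = 0.58 × 40.4 = 23.432 mm
D − Pe = 95.448 − 23.432 = 72.016 mm
Gross irrigation = 72.016 / 0.83 = 86.766 mm

87 mm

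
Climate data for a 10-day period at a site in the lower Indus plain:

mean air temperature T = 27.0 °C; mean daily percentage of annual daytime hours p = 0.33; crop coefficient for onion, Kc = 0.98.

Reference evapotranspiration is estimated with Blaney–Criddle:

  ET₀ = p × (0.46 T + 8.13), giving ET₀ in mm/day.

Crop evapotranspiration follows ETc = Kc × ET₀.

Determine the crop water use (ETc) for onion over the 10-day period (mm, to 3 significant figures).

66.5 mm

ET₀ = 0.33 × (0.46 × 27.0 + 8.13) = 0.33 × 20.550 = 6.7815 mm/d
ETc = Kc × ET₀ = 0.98 × 6.7815 = 6.6459 mm/d
Over 10 days: 6.6459 × 10 = 66.459 mm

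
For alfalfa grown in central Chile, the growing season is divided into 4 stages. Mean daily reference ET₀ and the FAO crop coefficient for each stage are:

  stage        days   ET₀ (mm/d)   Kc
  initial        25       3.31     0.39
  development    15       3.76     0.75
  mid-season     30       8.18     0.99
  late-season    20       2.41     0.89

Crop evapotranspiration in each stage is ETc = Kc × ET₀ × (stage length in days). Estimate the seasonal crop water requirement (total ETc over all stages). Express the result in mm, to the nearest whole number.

360 mm

initial: 0.39 × 3.31 × 25 = 32.27 mm
development: 0.75 × 3.76 × 15 = 42.30 mm
mid-season: 0.99 × 8.18 × 30 = 242.95 mm
late-season: 0.89 × 2.41 × 20 = 42.90 mm
Seasonal total = 360.42 mm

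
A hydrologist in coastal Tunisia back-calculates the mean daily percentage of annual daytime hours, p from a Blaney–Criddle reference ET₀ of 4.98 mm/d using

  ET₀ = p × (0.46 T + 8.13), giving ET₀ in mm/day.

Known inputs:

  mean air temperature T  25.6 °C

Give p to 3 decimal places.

0.250

p = ET₀ / (0.46 T + 8.13) = 4.98 / (0.46 × 25.6 + 8.13) = 4.98 / 19.906 = 0.2502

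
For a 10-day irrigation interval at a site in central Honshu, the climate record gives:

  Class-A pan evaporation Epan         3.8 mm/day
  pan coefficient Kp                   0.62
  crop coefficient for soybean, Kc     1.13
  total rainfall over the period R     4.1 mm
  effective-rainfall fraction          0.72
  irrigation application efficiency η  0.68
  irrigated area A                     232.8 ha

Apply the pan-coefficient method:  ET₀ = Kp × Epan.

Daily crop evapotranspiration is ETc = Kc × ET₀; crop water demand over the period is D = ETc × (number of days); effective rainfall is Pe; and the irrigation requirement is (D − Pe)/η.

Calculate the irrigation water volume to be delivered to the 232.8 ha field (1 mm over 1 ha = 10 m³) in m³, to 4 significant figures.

81040 m³

ET₀ = 0.62 × 3.8 = 2.3560 mm/d
ETc = Kc × ET₀ = 1.13 × 2.3560 = 2.6623 mm/d
Crop demand D = ETc × 10 d = 2.6623 × 10 = 26.623 mm
Pe = 0.72 × 4.1 = 2.952 mm
D − Pe = 26.623 − 2.952 = 23.671 mm
Gross irrigation = 23.671 / 0.68 = 34.810 mm
Volume = 34.810 mm × 232.8 ha × 10 = 81037.7 m³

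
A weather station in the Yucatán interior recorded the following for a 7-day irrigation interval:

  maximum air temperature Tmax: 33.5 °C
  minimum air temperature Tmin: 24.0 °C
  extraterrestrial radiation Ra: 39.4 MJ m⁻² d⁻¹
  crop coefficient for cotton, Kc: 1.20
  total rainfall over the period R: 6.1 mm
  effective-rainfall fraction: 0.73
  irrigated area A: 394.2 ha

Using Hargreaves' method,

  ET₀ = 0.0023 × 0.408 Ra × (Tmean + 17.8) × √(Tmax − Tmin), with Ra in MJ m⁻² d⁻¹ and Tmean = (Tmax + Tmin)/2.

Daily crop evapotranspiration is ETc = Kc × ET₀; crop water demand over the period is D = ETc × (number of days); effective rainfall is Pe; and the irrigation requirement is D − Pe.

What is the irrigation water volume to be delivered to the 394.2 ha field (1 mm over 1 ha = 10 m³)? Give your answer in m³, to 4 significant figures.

158100 m³

Tmean = (33.5 + 24.0)/2 = 28.75 °C
0.408 Ra = 0.408 × 39.4 = 16.0752 mm/d equivalent
ET₀ = 0.0023 × 16.0752 × (28.75 + 17.8) × √9.5 = 0.0023 × 16.0752 × 46.55 × 3.0822 = 5.3047 mm/d
ETc = Kc × ET₀ = 1.20 × 5.3047 = 6.3656 mm/d
Crop demand D = ETc × 7 d = 6.3656 × 7 = 44.559 mm
Pe = 0.73 × 6.1 = 4.453 mm
D − Pe = 44.559 − 4.453 = 40.106 mm
Volume = 40.106 mm × 394.2 ha × 10 = 158097.9 m³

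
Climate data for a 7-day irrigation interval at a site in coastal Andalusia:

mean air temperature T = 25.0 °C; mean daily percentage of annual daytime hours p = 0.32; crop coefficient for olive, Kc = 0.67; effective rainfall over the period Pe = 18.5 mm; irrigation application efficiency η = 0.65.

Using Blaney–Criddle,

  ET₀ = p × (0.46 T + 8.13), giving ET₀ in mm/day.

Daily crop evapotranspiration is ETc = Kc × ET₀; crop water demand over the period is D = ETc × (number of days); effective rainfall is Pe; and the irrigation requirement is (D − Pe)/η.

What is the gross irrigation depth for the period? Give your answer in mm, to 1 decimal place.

16.9 mm

ET₀ = 0.32 × (0.46 × 25.0 + 8.13) = 0.32 × 19.630 = 6.2816 mm/d
ETc = Kc × ET₀ = 0.67 × 6.2816 = 4.2087 mm/d
Crop demand D = ETc × 7 d = 4.2087 × 7 = 29.461 mm
D − Pe = 29.461 − 18.5 = 10.961 mm
Gross irrigation = 10.961 / 0.65 = 16.863 mm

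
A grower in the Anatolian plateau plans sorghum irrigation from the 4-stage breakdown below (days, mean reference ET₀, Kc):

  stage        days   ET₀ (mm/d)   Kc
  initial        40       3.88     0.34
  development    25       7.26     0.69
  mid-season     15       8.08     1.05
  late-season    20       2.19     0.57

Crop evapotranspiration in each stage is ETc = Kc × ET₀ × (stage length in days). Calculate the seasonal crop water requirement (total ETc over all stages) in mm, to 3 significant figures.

330 mm

initial: 0.34 × 3.88 × 40 = 52.77 mm
development: 0.69 × 7.26 × 25 = 125.24 mm
mid-season: 1.05 × 8.08 × 15 = 127.26 mm
late-season: 0.57 × 2.19 × 20 = 24.97 mm
Seasonal total = 330.24 mm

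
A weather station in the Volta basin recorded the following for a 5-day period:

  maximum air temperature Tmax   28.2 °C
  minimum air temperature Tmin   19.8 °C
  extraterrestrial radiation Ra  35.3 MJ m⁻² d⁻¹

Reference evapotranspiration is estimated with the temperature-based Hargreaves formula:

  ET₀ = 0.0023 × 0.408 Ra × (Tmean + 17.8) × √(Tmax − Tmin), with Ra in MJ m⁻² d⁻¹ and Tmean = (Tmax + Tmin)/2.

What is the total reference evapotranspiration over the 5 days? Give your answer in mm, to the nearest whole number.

Tmean = (28.2 + 19.8)/2 = 24.00 °C
0.408 Ra = 0.408 × 35.3 = 14.4024 mm/d equivalent
ET₀ = 0.0023 × 14.4024 × (24.00 + 17.8) × √8.4 = 0.0023 × 14.4024 × 41.80 × 2.8983 = 4.0131 mm/d
Over 5 days: 4.0131 × 5 = 20.066 mm

20 mm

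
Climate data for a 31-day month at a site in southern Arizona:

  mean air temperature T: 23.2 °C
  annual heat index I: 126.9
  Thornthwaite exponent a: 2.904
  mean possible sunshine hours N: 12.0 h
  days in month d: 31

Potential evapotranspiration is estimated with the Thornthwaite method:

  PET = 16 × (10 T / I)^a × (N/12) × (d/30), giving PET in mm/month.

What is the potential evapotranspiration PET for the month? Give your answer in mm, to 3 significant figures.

10T/I = 10 × 23.2 / 126.9 = 1.8282
(10T/I)^a = 1.8282^2.904 = 5.7666
Uncorrected PET = 16 × 5.7666 = 92.266 mm
Correction = (N/12)(d/30) = (12.0/12)(31/30) = 1.0333
PET = 92.266 × 1.0333 = 95.338 mm/month

95.3 mm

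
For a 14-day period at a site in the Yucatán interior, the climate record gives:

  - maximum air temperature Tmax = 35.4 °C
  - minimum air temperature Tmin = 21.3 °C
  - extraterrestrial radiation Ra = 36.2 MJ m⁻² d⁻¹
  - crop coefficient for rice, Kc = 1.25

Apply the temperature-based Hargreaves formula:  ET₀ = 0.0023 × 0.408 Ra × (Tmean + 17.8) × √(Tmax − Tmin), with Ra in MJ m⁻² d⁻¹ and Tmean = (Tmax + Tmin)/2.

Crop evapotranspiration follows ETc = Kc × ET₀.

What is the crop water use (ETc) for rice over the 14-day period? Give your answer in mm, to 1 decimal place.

103.0 mm

Tmean = (35.4 + 21.3)/2 = 28.35 °C
0.408 Ra = 0.408 × 36.2 = 14.7696 mm/d equivalent
ET₀ = 0.0023 × 14.7696 × (28.35 + 17.8) × √14.1 = 0.0023 × 14.7696 × 46.15 × 3.7550 = 5.8868 mm/d
ETc = Kc × ET₀ = 1.25 × 5.8868 = 7.3585 mm/d
Over 14 days: 7.3585 × 14 = 103.019 mm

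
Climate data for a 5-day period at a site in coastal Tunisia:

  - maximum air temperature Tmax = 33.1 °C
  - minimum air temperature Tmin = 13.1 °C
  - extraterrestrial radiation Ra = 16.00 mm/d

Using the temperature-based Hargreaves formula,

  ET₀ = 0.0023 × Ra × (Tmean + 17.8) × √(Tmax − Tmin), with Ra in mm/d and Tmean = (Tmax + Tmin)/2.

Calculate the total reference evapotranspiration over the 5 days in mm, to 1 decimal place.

33.7 mm

Tmean = (33.1 + 13.1)/2 = 23.10 °C
ET₀ = 0.0023 × 16.00 × (23.10 + 17.8) × √20.0 = 0.0023 × 16.00 × 40.90 × 4.4721 = 6.7310 mm/d
Over 5 days: 6.7310 × 5 = 33.655 mm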